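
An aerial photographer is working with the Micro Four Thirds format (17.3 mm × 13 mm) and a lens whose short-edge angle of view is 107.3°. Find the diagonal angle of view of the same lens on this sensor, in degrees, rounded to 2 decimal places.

From the short-edge AOV: f = 13 / (2·tan(53.65°)) = 13 / 2.71770 ≈ 4.7835 mm.
Sensor diagonal = √(17.3² + 13²) = √468.2900 ≈ 21.6400 mm.
Diagonal AOV = 2·arctan(21.6400 / (2 × 4.7835)) = 2·arctan(2.26196) ≈ 132.3001°.

132.30°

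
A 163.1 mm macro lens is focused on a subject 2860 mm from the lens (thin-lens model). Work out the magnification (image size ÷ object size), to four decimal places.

0.0605×

Thin lens: 1/f = 1/dₒ + 1/dᵢ → 1/dᵢ = 1/163.1 − 1/2860 = 0.0057816 mm⁻¹, so dᵢ ≈ 172.9638 mm.
Magnification m = dᵢ/dₒ = 172.9638/2860 ≈ 0.06048.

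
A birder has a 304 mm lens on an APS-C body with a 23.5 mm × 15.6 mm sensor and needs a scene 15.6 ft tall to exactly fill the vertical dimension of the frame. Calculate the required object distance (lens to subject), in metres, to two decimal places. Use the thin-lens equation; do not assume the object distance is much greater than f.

92.96 m

W: 15.6 ft × 304.8 mm/ft = 4754.88 mm.
Magnification m = h/W = dᵢ/dₒ; combined with 1/f = 1/dₒ + 1/dᵢ this gives dₒ = f·(1 + W/h).
dₒ = 304 mm × (1 + 4754.88/15.6) = 304 × 305.8000 ≈ 92963.197 mm = 92.9632 m.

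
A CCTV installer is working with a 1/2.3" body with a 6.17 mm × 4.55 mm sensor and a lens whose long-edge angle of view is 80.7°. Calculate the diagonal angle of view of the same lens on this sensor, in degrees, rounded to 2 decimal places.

93.10°

From the long-edge AOV: f = 6.17 / (2·tan(40.35°)) = 6.17 / 1.69913 ≈ 3.6313 mm.
Sensor diagonal = √(6.17² + 4.55²) = √58.7714 ≈ 7.6663 mm.
Diagonal AOV = 2·arctan(7.6663 / (2 × 3.6313)) = 2·arctan(1.05559) ≈ 93.0979°.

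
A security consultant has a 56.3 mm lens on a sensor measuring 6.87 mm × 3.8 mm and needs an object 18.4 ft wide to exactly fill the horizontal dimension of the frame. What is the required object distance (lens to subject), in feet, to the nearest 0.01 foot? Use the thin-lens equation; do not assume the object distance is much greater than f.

W: 18.4 ft × 304.8 mm/ft = 5608.32 mm.
Magnification m = w/W = dᵢ/dₒ; combined with 1/f = 1/dₒ + 1/dᵢ this gives dₒ = f·(1 + W/w).
dₒ = 56.3 mm × (1 + 5608.32/6.87) = 56.3 × 817.3493 ≈ 46016.767 mm = 46016.767/304.8 ft = 150.974 ft.

150.97 ft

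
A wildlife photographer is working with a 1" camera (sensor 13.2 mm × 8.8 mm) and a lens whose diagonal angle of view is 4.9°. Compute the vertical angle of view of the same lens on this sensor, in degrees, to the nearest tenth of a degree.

2.7°

Sensor diagonal = √(13.2² + 8.8²) = √251.6800 ≈ 15.8644 mm.
From the diagonal AOV: f = 15.8644 / (2·tan(2.45°)) = 15.8644 / 0.08557 ≈ 185.3899 mm.
Vertical AOV = 2·arctan(8.8 / (2 × 185.3899)) = 2·arctan(0.02373) ≈ 2.7192°.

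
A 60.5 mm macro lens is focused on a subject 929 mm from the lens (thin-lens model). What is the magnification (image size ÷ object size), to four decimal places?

0.0697×

Thin lens: 1/f = 1/dₒ + 1/dᵢ → 1/dᵢ = 1/60.5 − 1/929 = 0.0154525 mm⁻¹, so dᵢ ≈ 64.7145 mm.
Magnification m = dᵢ/dₒ = 64.7145/929 ≈ 0.06966.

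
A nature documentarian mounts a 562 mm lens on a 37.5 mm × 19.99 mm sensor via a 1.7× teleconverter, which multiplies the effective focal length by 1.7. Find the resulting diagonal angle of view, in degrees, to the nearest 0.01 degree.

2.55°

Effective focal length f = 562 × 1.7 = 955.4 mm.
Sensor diagonal = √(37.5² + 19.99²) = √1805.8501 ≈ 42.4953 mm.
α = 2·arctan(42.495 / (2 × 955.4)) = 2·arctan(0.02224) ≈ 2.5480°.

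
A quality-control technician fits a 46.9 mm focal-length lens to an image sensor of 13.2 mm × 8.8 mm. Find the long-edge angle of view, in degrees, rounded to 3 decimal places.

16.021°

Angle of view α = 2·arctan(w/2f) with w = 13.2 mm and f = 46.9 mm.
w/2f = 0.14072; arctan(0.14072) ≈ 8.0103°, so α ≈ 16.0207°.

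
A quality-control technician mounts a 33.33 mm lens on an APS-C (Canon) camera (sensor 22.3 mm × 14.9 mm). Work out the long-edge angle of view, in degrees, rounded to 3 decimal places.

36.994°

Angle of view α = 2·arctan(w/2f) with w = 22.3 mm and f = 33.33 mm.
w/2f = 0.33453; arctan(0.33453) ≈ 18.4968°, so α ≈ 36.9936°.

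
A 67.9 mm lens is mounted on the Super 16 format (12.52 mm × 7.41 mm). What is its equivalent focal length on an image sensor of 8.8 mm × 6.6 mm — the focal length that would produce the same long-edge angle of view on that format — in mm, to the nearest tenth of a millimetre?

47.7 mm

Equal angle of view means equal width/f ratio, so f₂ = f₁ · (width₂/width₁) = 67.9 × 8.8/12.52.
f₂ = 67.9 × 0.70288 ≈ 47.725 mm.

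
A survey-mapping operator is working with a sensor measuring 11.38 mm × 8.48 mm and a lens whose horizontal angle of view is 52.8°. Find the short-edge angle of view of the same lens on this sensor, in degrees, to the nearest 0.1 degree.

40.6°

From the horizontal AOV: f = 11.38 / (2·tan(26.4°)) = 11.38 / 0.99281 ≈ 11.4624 mm.
Short-edge AOV = 2·arctan(8.48 / (2 × 11.4624)) = 2·arctan(0.36990) ≈ 40.5993°.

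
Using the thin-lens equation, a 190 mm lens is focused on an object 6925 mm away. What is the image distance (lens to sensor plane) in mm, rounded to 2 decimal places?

195.36 mm

1/dᵢ = 1/f − 1/dₒ = 1/190 − 1/6925 = 0.0051188 mm⁻¹.
dᵢ = 1/0.0051188 ≈ 195.3601 mm.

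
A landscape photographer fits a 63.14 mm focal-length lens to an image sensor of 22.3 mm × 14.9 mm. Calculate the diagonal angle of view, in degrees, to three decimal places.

Sensor diagonal = √(22.3² + 14.9²) = √719.3000 ≈ 26.8198 mm.
Angle of view α = 2·arctan(d/2f) with d = 26.8198 mm and f = 63.14 mm.
d/2f = 0.21238; arctan(0.21238) ≈ 11.9905°, so α ≈ 23.9810°.

23.981°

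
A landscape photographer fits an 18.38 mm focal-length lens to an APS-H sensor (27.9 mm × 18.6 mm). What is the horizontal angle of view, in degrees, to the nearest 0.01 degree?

74.40°

Angle of view α = 2·arctan(w/2f) with w = 27.9 mm and f = 18.38 mm.
w/2f = 0.75898; arctan(0.75898) ≈ 37.1977°, so α ≈ 74.3953°.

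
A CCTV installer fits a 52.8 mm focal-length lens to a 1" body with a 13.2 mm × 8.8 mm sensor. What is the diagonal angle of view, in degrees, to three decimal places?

17.087°

Sensor diagonal = √(13.2² + 8.8²) = √251.6800 ≈ 15.8644 mm.
Angle of view α = 2·arctan(d/2f) with d = 15.8644 mm and f = 52.8 mm.
d/2f = 0.15023; arctan(0.15023) ≈ 8.5437°, so α ≈ 17.0875°.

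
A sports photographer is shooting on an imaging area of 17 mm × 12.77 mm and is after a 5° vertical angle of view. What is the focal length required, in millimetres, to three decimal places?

146.241 mm

From α = 2·arctan(h/2f) we get f = h / (2·tan(α/2)).
With h = 12.77 mm and α/2 = 2.5°, tan(α/2) ≈ 0.04366, so f ≈ 12.77 / 0.08732 ≈ 146.2405 mm.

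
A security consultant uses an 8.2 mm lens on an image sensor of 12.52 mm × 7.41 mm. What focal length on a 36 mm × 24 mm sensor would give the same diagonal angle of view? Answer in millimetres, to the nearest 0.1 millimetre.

24.4 mm

Sensor diagonal = √(12.52² + 7.41²) = √211.6585 ≈ 14.5485 mm.
Sensor diagonal = √(36² + 24²) = √1872.0000 ≈ 43.2666 mm.
Equal angle of view means equal diagonal/f ratio, so f₂ = f₁ · (diagonal₂/diagonal₁) = 8.2 × 43.2666/14.5485.
f₂ = 8.2 × 2.97396 ≈ 24.386 mm.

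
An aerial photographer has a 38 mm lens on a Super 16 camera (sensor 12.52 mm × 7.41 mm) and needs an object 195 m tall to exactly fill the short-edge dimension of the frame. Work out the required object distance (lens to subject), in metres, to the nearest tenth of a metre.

W: 195 m = 195000 mm.
Magnification m = h/W = dᵢ/dₒ; combined with 1/f = 1/dₒ + 1/dᵢ this gives dₒ = f·(1 + W/h).
dₒ = 38 mm × (1 + 195000/7.41) = 38 × 26316.7895 ≈ 1000038.000 mm = 1000.04 m.

1000.0 m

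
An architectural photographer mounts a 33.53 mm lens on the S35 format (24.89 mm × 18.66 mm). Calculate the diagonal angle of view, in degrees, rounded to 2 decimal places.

Sensor diagonal = √(24.89² + 18.66²) = √967.7077 ≈ 31.1080 mm.
Angle of view α = 2·arctan(d/2f) with d = 31.1080 mm and f = 33.53 mm.
d/2f = 0.46388; arctan(0.46388) ≈ 24.8858°, so α ≈ 49.7716°.

49.77°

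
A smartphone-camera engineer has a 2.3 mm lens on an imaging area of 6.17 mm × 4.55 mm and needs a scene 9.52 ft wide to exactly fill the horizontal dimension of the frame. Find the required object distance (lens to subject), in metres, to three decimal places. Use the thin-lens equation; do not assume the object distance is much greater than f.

1.084 m

W: 9.52 ft × 304.8 mm/ft = 2901.70 mm.
Magnification m = w/W = dᵢ/dₒ; combined with 1/f = 1/dₒ + 1/dᵢ this gives dₒ = f·(1 + W/w).
dₒ = 2.3 mm × (1 + 2901.7/6.17) = 2.3 × 471.2911 ≈ 1083.969 mm = 1.08397 m.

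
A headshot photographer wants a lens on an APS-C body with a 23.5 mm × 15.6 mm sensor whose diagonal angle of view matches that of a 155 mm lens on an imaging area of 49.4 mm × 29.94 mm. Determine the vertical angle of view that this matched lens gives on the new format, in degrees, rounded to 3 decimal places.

11.768°

Sensor diagonal = √(49.4² + 29.94²) = √3336.7636 ≈ 57.7647 mm.
Sensor diagonal = √(23.5² + 15.6²) = √795.6100 ≈ 28.2066 mm.
Equal diagonal AOV ⇒ f₂ = f₁ · 28.2066/57.7647 = 155 × 0.48830 ≈ 75.6866 mm.
Vertical AOV on the new format = 2·arctan(15.6 / (2 × 75.6866)) = 2·arctan(0.10306) ≈ 11.7679°.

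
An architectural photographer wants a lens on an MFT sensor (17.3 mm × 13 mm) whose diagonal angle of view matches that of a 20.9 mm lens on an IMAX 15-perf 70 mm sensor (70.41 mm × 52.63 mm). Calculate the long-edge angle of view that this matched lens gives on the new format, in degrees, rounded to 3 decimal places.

Sensor diagonal = √(70.41² + 52.63²) = √7727.4850 ≈ 87.9061 mm.
Sensor diagonal = √(17.3² + 13²) = √468.2900 ≈ 21.6400 mm.
Equal diagonal AOV ⇒ f₂ = f₁ · 21.6400/87.9061 = 20.9 × 0.24617 ≈ 5.1450 mm.
Long-edge AOV on the new format = 2·arctan(17.3 / (2 × 5.1450)) = 2·arctan(1.68125) ≈ 118.5119°.

118.512°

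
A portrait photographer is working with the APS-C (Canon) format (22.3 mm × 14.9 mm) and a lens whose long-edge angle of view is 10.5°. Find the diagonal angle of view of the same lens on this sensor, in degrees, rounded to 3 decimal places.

12.612°

From the long-edge AOV: f = 22.3 / (2·tan(5.25°)) = 22.3 / 0.18377 ≈ 121.3446 mm.
Sensor diagonal = √(22.3² + 14.9²) = √719.3000 ≈ 26.8198 mm.
Diagonal AOV = 2·arctan(26.8198 / (2 × 121.3446)) = 2·arctan(0.11051) ≈ 12.6124°.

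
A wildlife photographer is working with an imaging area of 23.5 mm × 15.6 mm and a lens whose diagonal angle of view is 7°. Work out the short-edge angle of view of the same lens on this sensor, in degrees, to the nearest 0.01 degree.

Sensor diagonal = √(23.5² + 15.6²) = √795.6100 ≈ 28.2066 mm.
From the diagonal AOV: f = 28.2066 / (2·tan(3.5°)) = 28.2066 / 0.12233 ≈ 230.5866 mm.
Short-edge AOV = 2·arctan(15.6 / (2 × 230.5866)) = 2·arctan(0.03383) ≈ 3.8748°.

3.87°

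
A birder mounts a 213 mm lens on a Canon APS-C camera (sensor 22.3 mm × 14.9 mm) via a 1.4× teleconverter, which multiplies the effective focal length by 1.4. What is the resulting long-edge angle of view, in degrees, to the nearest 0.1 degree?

4.3°

Effective focal length f = 213 × 1.4 = 298.2 mm.
α = 2·arctan(22.3 / (2 × 298.2)) = 2·arctan(0.03739) ≈ 4.2827°.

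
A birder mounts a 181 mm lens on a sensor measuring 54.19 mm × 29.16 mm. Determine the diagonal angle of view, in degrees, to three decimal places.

19.295°

Sensor diagonal = √(54.19² + 29.16²) = √3786.8617 ≈ 61.5375 mm.
Angle of view α = 2·arctan(d/2f) with d = 61.5375 mm and f = 181 mm.
d/2f = 0.16999; arctan(0.16999) ≈ 9.6477°, so α ≈ 19.2953°.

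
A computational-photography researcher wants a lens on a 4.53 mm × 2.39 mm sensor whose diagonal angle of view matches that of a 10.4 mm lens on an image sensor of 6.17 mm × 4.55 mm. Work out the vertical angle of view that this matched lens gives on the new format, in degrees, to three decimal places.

19.517°

Sensor diagonal = √(6.17² + 4.55²) = √58.7714 ≈ 7.6663 mm.
Sensor diagonal = √(4.53² + 2.39²) = √26.2330 ≈ 5.1218 mm.
Equal diagonal AOV ⇒ f₂ = f₁ · 5.1218/7.6663 = 10.4 × 0.66810 ≈ 6.9482 mm.
Vertical AOV on the new format = 2·arctan(2.39 / (2 × 6.9482)) = 2·arctan(0.17199) ≈ 19.5172°.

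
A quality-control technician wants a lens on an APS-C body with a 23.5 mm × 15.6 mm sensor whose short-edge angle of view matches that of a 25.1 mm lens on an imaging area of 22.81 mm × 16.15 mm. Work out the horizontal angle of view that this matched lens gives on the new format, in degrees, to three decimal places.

Equal short-edge AOV ⇒ f₂ = f₁ · 15.6/16.15 = 25.1 × 0.96594 ≈ 24.2452 mm.
Horizontal AOV on the new format = 2·arctan(23.5 / (2 × 24.2452)) = 2·arctan(0.48463) ≈ 51.7126°.

51.713°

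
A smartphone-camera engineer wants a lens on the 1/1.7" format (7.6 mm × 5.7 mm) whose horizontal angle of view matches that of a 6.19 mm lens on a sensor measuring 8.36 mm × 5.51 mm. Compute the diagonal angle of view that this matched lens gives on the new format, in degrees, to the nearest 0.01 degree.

80.34°

Equal horizontal AOV ⇒ f₂ = f₁ · 7.6/8.36 = 6.19 × 0.90909 ≈ 5.6273 mm.
Sensor diagonal = √(7.6² + 5.7²) = √90.2500 ≈ 9.5000 mm.
Diagonal AOV on the new format = 2·arctan(9.5000 / (2 × 5.6273)) = 2·arctan(0.84410) ≈ 80.3357°.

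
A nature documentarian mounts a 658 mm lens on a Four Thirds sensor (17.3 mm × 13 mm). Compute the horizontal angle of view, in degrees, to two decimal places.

1.51°

Angle of view α = 2·arctan(w/2f) with w = 17.3 mm and f = 658 mm.
w/2f = 0.01315; arctan(0.01315) ≈ 0.7532°, so α ≈ 1.5063°.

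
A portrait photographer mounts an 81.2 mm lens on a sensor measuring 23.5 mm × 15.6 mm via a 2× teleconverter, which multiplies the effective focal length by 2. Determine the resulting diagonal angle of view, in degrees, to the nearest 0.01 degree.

Effective focal length f = 81.2 × 2 = 162.4 mm.
Sensor diagonal = √(23.5² + 15.6²) = √795.6100 ≈ 28.2066 mm.
α = 2·arctan(28.207 / (2 × 162.4)) = 2·arctan(0.08684) ≈ 9.9266°.

9.93°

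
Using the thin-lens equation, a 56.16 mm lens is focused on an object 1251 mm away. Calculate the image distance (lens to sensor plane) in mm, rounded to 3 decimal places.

58.800 mm

1/dᵢ = 1/f − 1/dₒ = 1/56.16 − 1/1251 = 0.0170069 mm⁻¹.
dᵢ = 1/0.0170069 ≈ 58.7996 mm.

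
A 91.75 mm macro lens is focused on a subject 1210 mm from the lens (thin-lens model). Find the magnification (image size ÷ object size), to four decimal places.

0.0820×

Thin lens: 1/f = 1/dₒ + 1/dᵢ → 1/dᵢ = 1/91.75 − 1/1210 = 0.0100727 mm⁻¹, so dᵢ ≈ 99.2779 mm.
Magnification m = dᵢ/dₒ = 99.2779/1210 ≈ 0.08205.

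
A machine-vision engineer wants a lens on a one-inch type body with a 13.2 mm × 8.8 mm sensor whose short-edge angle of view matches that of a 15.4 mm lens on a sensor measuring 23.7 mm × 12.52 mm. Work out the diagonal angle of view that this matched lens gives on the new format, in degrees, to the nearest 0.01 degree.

Equal short-edge AOV ⇒ f₂ = f₁ · 8.8/12.52 = 15.4 × 0.70288 ≈ 10.8243 mm.
Sensor diagonal = √(13.2² + 8.8²) = √251.6800 ≈ 15.8644 mm.
Diagonal AOV on the new format = 2·arctan(15.8644 / (2 × 10.8243)) = 2·arctan(0.73282) ≈ 72.4692°.

72.47°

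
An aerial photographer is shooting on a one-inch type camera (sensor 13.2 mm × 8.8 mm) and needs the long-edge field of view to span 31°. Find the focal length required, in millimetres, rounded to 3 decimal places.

23.799 mm

From α = 2·arctan(w/2f) we get f = w / (2·tan(α/2)).
With w = 13.2 mm and α/2 = 15.5°, tan(α/2) ≈ 0.27732, so f ≈ 13.2 / 0.55465 ≈ 23.7988 mm.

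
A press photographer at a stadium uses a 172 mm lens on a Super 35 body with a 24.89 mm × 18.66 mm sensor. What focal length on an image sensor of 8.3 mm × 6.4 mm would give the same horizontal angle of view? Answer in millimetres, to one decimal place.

Equal angle of view means equal width/f ratio, so f₂ = f₁ · (width₂/width₁) = 172 × 8.3/24.89.
f₂ = 172 × 0.33347 ≈ 57.356 mm.

57.4 mm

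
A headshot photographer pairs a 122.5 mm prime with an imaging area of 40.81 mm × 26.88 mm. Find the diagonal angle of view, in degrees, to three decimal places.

Sensor diagonal = √(40.81² + 26.88²) = √2387.9905 ≈ 48.8671 mm.
Angle of view α = 2·arctan(d/2f) with d = 48.8671 mm and f = 122.5 mm.
d/2f = 0.19946; arctan(0.19946) ≈ 11.2800°, so α ≈ 22.5601°.

22.560°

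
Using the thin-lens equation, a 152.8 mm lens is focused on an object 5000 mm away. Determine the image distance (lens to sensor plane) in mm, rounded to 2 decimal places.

1/dᵢ = 1/f − 1/dₒ = 1/152.8 − 1/5000 = 0.0063445 mm⁻¹.
dᵢ = 1/0.0063445 ≈ 157.6168 mm.

157.62 mm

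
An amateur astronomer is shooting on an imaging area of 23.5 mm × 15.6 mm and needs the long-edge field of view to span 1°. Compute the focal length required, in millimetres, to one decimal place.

From α = 2·arctan(w/2f) we get f = w / (2·tan(α/2)).
With w = 23.5 mm and α/2 = 0.5°, tan(α/2) ≈ 0.00873, so f ≈ 23.5 / 0.01745 ≈ 1346.4166 mm.

1346.4 mm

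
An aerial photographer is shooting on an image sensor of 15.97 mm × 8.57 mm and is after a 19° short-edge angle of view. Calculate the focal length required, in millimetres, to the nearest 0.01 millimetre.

From α = 2·arctan(h/2f) we get f = h / (2·tan(α/2)).
With h = 8.57 mm and α/2 = 9.5°, tan(α/2) ≈ 0.16734, so f ≈ 8.57 / 0.33469 ≈ 25.6062 mm.

25.61 mm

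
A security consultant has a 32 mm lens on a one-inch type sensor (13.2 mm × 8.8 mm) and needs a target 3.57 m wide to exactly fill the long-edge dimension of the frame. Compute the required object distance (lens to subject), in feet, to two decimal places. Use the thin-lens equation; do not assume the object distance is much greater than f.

W: 3.57 m = 3570 mm.
Magnification m = w/W = dᵢ/dₒ; combined with 1/f = 1/dₒ + 1/dᵢ this gives dₒ = f·(1 + W/w).
dₒ = 32 mm × (1 + 3570/13.2) = 32 × 271.4545 ≈ 8686.545 mm = 8686.545/304.8 ft = 28.4992 ft.

28.50 ft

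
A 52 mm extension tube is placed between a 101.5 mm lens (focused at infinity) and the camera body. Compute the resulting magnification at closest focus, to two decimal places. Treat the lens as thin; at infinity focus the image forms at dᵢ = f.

0.51×

The tube moves the image plane from f to f + e, so dᵢ = 101.5 + 52 = 153.5 mm. Focus is achieved when 1/f = 1/dₒ + 1/dᵢ, giving dₒ = 1/(1/f − 1/(f+e)).
Magnification m = dᵢ/dₒ = (f+e)·(1/f − 1/(f+e)) = e/f = 52/101.5 ≈ 0.5123.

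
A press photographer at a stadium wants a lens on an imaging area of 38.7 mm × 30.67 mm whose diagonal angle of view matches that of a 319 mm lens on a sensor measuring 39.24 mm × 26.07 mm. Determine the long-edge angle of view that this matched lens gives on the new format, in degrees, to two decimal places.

6.62°

Sensor diagonal = √(39.24² + 26.07²) = √2219.4225 ≈ 47.1107 mm.
Sensor diagonal = √(38.7² + 30.67²) = √2438.3389 ≈ 49.3795 mm.
Equal diagonal AOV ⇒ f₂ = f₁ · 49.3795/47.1107 = 319 × 1.04816 ≈ 334.3626 mm.
Long-edge AOV on the new format = 2·arctan(38.7 / (2 × 334.3626)) = 2·arctan(0.05787) ≈ 6.6242°.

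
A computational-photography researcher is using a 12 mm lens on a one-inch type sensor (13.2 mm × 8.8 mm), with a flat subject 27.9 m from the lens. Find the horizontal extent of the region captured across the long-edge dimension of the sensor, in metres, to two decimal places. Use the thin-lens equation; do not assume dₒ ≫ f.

dₒ: 27.9 m = 27900 mm.
Similar triangles through the lens centre give W/dₒ = w/dᵢ; with 1/f = 1/dₒ + 1/dᵢ this gives W = w·(dₒ − f)/f.
W = 13.2 mm × (27900 − 12) / 12 = 13.2 × 2324.0000 ≈ 30676.800 mm = 30.6768 m.

30.68 m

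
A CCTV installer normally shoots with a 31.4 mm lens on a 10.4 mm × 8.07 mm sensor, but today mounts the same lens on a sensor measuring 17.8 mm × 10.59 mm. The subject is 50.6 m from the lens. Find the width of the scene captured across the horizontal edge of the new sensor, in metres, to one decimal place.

The focal length stays 31.4 mm; the relevant sensor dimension is now w = 17.8 mm. Object distance dₒ = 50.6 m = 50600 mm.
Thin-lens field width W = w·(dₒ − f)/f = 17.8 × (50600 − 31.4)/31.4 ≈ 28666.276 mm = 28.6663 m.

28.7 m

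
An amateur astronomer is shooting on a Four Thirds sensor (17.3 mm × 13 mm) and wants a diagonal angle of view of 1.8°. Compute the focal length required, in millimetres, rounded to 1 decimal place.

688.8 mm

Sensor diagonal = √(17.3² + 13²) = √468.2900 ≈ 21.6400 mm.
From α = 2·arctan(d/2f) we get f = d / (2·tan(α/2)).
With d = 21.6400 mm and α/2 = 0.9°, tan(α/2) ≈ 0.01571, so f ≈ 21.6400 / 0.03142 ≈ 688.7662 mm.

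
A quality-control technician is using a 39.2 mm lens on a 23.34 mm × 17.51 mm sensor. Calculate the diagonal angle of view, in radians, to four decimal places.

0.7126 rad

Sensor diagonal = √(23.34² + 17.51²) = √851.3557 ≈ 29.1780 mm.
Angle of view α = 2·arctan(d/2f) with d = 29.1780 mm and f = 39.2 mm.
d/2f = 0.37217; arctan(0.37217) ≈ 0.3563 rad, so α ≈ 0.7126 rad.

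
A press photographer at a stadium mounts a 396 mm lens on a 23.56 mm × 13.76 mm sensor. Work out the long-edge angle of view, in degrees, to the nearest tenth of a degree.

3.4°

Angle of view α = 2·arctan(w/2f) with w = 23.56 mm and f = 396 mm.
w/2f = 0.02975; arctan(0.02975) ≈ 1.7039°, so α ≈ 3.4078°.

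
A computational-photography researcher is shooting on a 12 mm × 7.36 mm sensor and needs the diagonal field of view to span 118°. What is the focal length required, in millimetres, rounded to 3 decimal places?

Sensor diagonal = √(12² + 7.36²) = √198.1696 ≈ 14.0773 mm.
From α = 2·arctan(d/2f) we get f = d / (2·tan(α/2)).
With d = 14.0773 mm and α/2 = 59°, tan(α/2) ≈ 1.66428, so f ≈ 14.0773 / 3.32856 ≈ 4.2292 mm.

4.229 mm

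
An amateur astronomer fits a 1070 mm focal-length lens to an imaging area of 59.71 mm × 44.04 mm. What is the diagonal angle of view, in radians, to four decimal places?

Sensor diagonal = √(59.71² + 44.04²) = √5504.8057 ≈ 74.1944 mm.
Angle of view α = 2·arctan(d/2f) with d = 74.1944 mm and f = 1070 mm.
d/2f = 0.03467; arctan(0.03467) ≈ 0.0347 rad, so α ≈ 0.0693 rad.

0.0693 rad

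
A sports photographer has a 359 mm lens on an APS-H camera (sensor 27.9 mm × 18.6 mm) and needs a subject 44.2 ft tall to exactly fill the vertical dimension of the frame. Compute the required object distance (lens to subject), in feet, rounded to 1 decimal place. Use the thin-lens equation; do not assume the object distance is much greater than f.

W: 44.2 ft × 304.8 mm/ft = 13472.16 mm.
Magnification m = h/W = dᵢ/dₒ; combined with 1/f = 1/dₒ + 1/dᵢ this gives dₒ = f·(1 + W/h).
dₒ = 359 mm × (1 + 13472.2/18.6) = 359 × 725.3097 ≈ 260386.166 mm = 260386.166/304.8 ft = 854.285 ft.

854.3 ft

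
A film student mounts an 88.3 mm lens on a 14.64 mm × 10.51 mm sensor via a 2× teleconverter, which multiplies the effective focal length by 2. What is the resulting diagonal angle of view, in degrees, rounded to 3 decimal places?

5.842°

Effective focal length f = 88.3 × 2 = 176.6 mm.
Sensor diagonal = √(14.64² + 10.51²) = √324.7897 ≈ 18.0219 mm.
α = 2·arctan(18.022 / (2 × 176.6)) = 2·arctan(0.05102) ≈ 5.8419°.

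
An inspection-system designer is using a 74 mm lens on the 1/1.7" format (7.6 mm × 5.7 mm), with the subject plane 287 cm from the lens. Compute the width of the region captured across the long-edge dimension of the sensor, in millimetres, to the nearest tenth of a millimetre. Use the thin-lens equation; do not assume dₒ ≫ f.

287.2 mm

dₒ: 287 cm = 2870 mm.
Similar triangles through the lens centre give W/dₒ = w/dᵢ; with 1/f = 1/dₒ + 1/dᵢ this gives W = w·(dₒ − f)/f.
W = 7.6 mm × (2870 − 74) / 74 = 7.6 × 37.7838 ≈ 287.157 mm.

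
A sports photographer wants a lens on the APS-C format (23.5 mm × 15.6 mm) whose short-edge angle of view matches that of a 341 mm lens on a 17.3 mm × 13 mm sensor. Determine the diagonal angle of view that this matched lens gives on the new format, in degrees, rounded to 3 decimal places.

Equal short-edge AOV ⇒ f₂ = f₁ · 15.6/13 = 341 × 1.20000 ≈ 409.2000 mm.
Sensor diagonal = √(23.5² + 15.6²) = √795.6100 ≈ 28.2066 mm.
Diagonal AOV on the new format = 2·arctan(28.2066 / (2 × 409.2000)) = 2·arctan(0.03447) ≈ 3.9479°.

3.948°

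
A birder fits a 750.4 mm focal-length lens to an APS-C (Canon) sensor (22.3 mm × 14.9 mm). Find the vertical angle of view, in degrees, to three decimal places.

1.138°

Angle of view α = 2·arctan(h/2f) with h = 14.9 mm and f = 750.4 mm.
h/2f = 0.00993; arctan(0.00993) ≈ 0.5688°, so α ≈ 1.1376°.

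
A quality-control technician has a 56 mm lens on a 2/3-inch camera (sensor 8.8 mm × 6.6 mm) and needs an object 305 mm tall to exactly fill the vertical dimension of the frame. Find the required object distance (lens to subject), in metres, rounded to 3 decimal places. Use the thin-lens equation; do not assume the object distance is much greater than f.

Magnification m = h/W = dᵢ/dₒ; combined with 1/f = 1/dₒ + 1/dᵢ this gives dₒ = f·(1 + W/h).
dₒ = 56 mm × (1 + 305/6.6) = 56 × 47.2121 ≈ 2643.879 mm = 2.64388 m.

2.644 m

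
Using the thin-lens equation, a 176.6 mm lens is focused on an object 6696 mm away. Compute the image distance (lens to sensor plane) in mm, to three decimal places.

181.384 mm

1/dᵢ = 1/f − 1/dₒ = 1/176.6 − 1/6696 = 0.0055132 mm⁻¹.
dᵢ = 1/0.0055132 ≈ 181.3838 mm.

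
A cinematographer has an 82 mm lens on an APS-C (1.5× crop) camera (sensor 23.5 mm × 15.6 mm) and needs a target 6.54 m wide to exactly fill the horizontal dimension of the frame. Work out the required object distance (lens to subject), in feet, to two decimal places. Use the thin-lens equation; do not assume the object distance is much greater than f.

75.14 ft

W: 6.54 m = 6540 mm.
Magnification m = w/W = dᵢ/dₒ; combined with 1/f = 1/dₒ + 1/dᵢ this gives dₒ = f·(1 + W/w).
dₒ = 82 mm × (1 + 6540/23.5) = 82 × 279.2979 ≈ 22902.426 mm = 22902.426/304.8 ft = 75.1392 ft.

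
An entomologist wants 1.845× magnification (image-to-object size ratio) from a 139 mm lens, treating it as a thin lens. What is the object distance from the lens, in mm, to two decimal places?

With m = dᵢ/dₒ and 1/f = 1/dₒ + 1/dᵢ, substituting dᵢ = m·dₒ gives 1/f = (1 + 1/m)/dₒ, hence dₒ = f·(1 + 1/m).
dₒ = 139 × (1 + 1/1.845) = 139 × 1.54201 ≈ 214.339 mm.

214.34 mm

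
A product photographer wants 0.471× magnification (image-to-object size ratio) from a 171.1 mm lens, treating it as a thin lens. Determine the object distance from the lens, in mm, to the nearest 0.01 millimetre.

With m = dᵢ/dₒ and 1/f = 1/dₒ + 1/dᵢ, substituting dᵢ = m·dₒ gives 1/f = (1 + 1/m)/dₒ, hence dₒ = f·(1 + 1/m).
dₒ = 171.1 × (1 + 1/0.471) = 171.1 × 3.12314 ≈ 534.370 mm.

534.37 mm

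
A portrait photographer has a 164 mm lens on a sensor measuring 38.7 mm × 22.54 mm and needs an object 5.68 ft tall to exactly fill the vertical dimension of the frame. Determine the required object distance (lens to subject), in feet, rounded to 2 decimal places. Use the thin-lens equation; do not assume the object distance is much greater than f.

W: 5.68 ft × 304.8 mm/ft = 1731.26 mm.
Magnification m = h/W = dᵢ/dₒ; combined with 1/f = 1/dₒ + 1/dᵢ this gives dₒ = f·(1 + W/h).
dₒ = 164 mm × (1 + 1731.26/22.54) = 164 × 77.8085 ≈ 12760.597 mm = 12760.597/304.8 ft = 41.8655 ft.

41.87 ft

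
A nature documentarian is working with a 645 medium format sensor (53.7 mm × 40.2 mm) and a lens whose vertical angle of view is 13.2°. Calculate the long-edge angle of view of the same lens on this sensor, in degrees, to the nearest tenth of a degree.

17.6°

From the vertical AOV: f = 40.2 / (2·tan(6.6°)) = 40.2 / 0.23141 ≈ 173.7192 mm.
Long-edge AOV = 2·arctan(53.7 / (2 × 173.7192)) = 2·arctan(0.15456) ≈ 17.5722°.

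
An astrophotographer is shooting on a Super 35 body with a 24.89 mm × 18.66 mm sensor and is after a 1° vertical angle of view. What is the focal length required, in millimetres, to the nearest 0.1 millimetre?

1069.1 mm

From α = 2·arctan(h/2f) we get f = h / (2·tan(α/2)).
With h = 18.66 mm and α/2 = 0.5°, tan(α/2) ≈ 0.00873, so f ≈ 18.66 / 0.01745 ≈ 1069.1121 mm.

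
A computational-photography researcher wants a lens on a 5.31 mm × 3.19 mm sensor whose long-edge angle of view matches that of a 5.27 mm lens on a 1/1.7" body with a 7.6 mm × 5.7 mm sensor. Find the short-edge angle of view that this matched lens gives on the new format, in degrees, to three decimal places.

Equal long-edge AOV ⇒ f₂ = f₁ · 5.31/7.6 = 5.27 × 0.69868 ≈ 3.6821 mm.
Short-edge AOV on the new format = 2·arctan(3.19 / (2 × 3.6821)) = 2·arctan(0.43318) ≈ 46.8427°.

46.843°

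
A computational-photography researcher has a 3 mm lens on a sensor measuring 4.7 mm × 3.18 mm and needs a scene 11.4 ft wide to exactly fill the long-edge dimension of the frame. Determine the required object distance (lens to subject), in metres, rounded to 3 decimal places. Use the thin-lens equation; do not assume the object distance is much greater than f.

W: 11.4 ft × 304.8 mm/ft = 3474.72 mm.
Magnification m = w/W = dᵢ/dₒ; combined with 1/f = 1/dₒ + 1/dᵢ this gives dₒ = f·(1 + W/w).
dₒ = 3 mm × (1 + 3474.72/4.7) = 3 × 740.3021 ≈ 2220.906 mm = 2.22091 m.

2.221 m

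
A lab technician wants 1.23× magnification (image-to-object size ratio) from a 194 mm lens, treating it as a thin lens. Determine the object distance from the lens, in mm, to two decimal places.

With m = dᵢ/dₒ and 1/f = 1/dₒ + 1/dᵢ, substituting dᵢ = m·dₒ gives 1/f = (1 + 1/m)/dₒ, hence dₒ = f·(1 + 1/m).
dₒ = 194 × (1 + 1/1.23) = 194 × 1.81301 ≈ 351.724 mm.

351.72 mm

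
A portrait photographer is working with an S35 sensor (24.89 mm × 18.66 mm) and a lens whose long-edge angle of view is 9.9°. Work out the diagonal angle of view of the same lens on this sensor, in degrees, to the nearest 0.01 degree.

12.36°

From the long-edge AOV: f = 24.89 / (2·tan(4.95°)) = 24.89 / 0.17322 ≈ 143.6911 mm.
Sensor diagonal = √(24.89² + 18.66²) = √967.7077 ≈ 31.1080 mm.
Diagonal AOV = 2·arctan(31.1080 / (2 × 143.6911)) = 2·arctan(0.10825) ≈ 12.3560°.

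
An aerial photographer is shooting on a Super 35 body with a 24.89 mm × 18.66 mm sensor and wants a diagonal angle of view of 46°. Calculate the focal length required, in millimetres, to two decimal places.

Sensor diagonal = √(24.89² + 18.66²) = √967.7077 ≈ 31.1080 mm.
From α = 2·arctan(d/2f) we get f = d / (2·tan(α/2)).
With d = 31.1080 mm and α/2 = 23°, tan(α/2) ≈ 0.42447, so f ≈ 31.1080 / 0.84895 ≈ 36.6429 mm.

36.64 mm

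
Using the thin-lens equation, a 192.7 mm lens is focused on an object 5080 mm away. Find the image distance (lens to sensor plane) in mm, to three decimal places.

200.298 mm

1/dᵢ = 1/f − 1/dₒ = 1/192.7 − 1/5080 = 0.0049926 mm⁻¹.
dᵢ = 1/0.0049926 ≈ 200.2979 mm.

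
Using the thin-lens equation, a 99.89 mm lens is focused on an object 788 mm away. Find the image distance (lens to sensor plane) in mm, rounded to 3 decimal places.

114.391 mm

1/dᵢ = 1/f − 1/dₒ = 1/99.89 − 1/788 = 0.0087420 mm⁻¹.
dᵢ = 1/0.0087420 ≈ 114.3906 mm.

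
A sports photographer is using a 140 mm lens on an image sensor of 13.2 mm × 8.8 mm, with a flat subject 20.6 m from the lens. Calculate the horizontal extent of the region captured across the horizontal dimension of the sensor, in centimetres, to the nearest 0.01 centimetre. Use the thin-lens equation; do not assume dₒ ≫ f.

192.91 cm

dₒ: 20.6 m = 20600 mm.
Similar triangles through the lens centre give W/dₒ = w/dᵢ; with 1/f = 1/dₒ + 1/dᵢ this gives W = w·(dₒ − f)/f.
W = 13.2 mm × (20600 − 140) / 140 = 13.2 × 146.1429 ≈ 1929.086 mm = 192.909 cm.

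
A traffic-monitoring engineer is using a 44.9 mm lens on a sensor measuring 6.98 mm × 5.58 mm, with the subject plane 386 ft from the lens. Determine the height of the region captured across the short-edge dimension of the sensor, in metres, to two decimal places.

dₒ: 386 ft × 304.8 mm/ft = 117652.80 mm.
Similar triangles through the lens centre give W/dₒ = h/dᵢ; with 1/f = 1/dₒ + 1/dᵢ this gives W = h·(dₒ − f)/f.
W = 5.58 mm × (117653 − 44.9) / 44.9 = 5.58 × 2619.3295 ≈ 14615.859 mm = 14.6159 m.

14.62 m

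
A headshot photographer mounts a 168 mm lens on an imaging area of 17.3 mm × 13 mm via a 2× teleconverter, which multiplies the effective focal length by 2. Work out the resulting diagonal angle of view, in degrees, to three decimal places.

3.689°

Effective focal length f = 168 × 2 = 336 mm.
Sensor diagonal = √(17.3² + 13²) = √468.2900 ≈ 21.6400 mm.
α = 2·arctan(21.640 / (2 × 336)) = 2·arctan(0.03220) ≈ 3.6888°.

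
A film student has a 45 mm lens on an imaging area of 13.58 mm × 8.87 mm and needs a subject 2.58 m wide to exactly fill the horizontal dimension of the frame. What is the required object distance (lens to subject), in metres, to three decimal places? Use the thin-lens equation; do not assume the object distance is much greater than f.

W: 2.58 m = 2580 mm.
Magnification m = w/W = dᵢ/dₒ; combined with 1/f = 1/dₒ + 1/dᵢ this gives dₒ = f·(1 + W/w).
dₒ = 45 mm × (1 + 2580/13.58) = 45 × 190.9853 ≈ 8594.337 mm = 8.59434 m.

8.594 m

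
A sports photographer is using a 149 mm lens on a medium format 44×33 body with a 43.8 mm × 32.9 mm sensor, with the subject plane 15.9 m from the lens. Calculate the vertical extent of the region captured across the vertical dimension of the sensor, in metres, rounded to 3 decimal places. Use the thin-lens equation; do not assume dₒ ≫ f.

3.478 m

dₒ: 15.9 m = 15900 mm.
Similar triangles through the lens centre give W/dₒ = h/dᵢ; with 1/f = 1/dₒ + 1/dᵢ this gives W = h·(dₒ − f)/f.
W = 32.9 mm × (15900 − 149) / 149 = 32.9 × 105.7114 ≈ 3477.905 mm = 3.47791 m.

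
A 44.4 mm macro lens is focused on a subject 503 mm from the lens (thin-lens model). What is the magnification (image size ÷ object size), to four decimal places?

0.0968×

Thin lens: 1/f = 1/dₒ + 1/dᵢ → 1/dᵢ = 1/44.4 − 1/503 = 0.0205345 mm⁻¹, so dᵢ ≈ 48.6986 mm.
Magnification m = dᵢ/dₒ = 48.6986/503 ≈ 0.09682.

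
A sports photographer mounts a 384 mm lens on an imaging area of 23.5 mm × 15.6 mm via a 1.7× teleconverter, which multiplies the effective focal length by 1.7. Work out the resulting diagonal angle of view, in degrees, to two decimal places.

2.48°

Effective focal length f = 384 × 1.7 = 652.8 mm.
Sensor diagonal = √(23.5² + 15.6²) = √795.6100 ≈ 28.2066 mm.
α = 2·arctan(28.207 / (2 × 652.8)) = 2·arctan(0.02160) ≈ 2.4753°.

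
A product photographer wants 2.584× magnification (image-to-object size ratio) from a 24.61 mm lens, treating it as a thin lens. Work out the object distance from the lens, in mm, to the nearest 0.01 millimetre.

With m = dᵢ/dₒ and 1/f = 1/dₒ + 1/dᵢ, substituting dᵢ = m·dₒ gives 1/f = (1 + 1/m)/dₒ, hence dₒ = f·(1 + 1/m).
dₒ = 24.61 × (1 + 1/2.584) = 24.61 × 1.38700 ≈ 34.134 mm.

34.13 mm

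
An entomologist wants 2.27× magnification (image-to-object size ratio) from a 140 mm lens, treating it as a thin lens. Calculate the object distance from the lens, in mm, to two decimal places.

201.67 mm

With m = dᵢ/dₒ and 1/f = 1/dₒ + 1/dᵢ, substituting dᵢ = m·dₒ gives 1/f = (1 + 1/m)/dₒ, hence dₒ = f·(1 + 1/m).
dₒ = 140 × (1 + 1/2.27) = 140 × 1.44053 ≈ 201.674 mm.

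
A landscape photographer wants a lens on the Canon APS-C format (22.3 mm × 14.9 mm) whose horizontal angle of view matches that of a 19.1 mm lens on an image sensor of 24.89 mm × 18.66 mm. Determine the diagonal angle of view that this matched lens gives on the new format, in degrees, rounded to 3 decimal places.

76.167°

Equal horizontal AOV ⇒ f₂ = f₁ · 22.3/24.89 = 19.1 × 0.89594 ≈ 17.1125 mm.
Sensor diagonal = √(22.3² + 14.9²) = √719.3000 ≈ 26.8198 mm.
Diagonal AOV on the new format = 2·arctan(26.8198 / (2 × 17.1125)) = 2·arctan(0.78363) ≈ 76.1667°.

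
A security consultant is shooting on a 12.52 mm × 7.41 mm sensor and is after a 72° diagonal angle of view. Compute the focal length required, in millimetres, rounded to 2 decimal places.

10.01 mm

Sensor diagonal = √(12.52² + 7.41²) = √211.6585 ≈ 14.5485 mm.
From α = 2·arctan(d/2f) we get f = d / (2·tan(α/2)).
With d = 14.5485 mm and α/2 = 36°, tan(α/2) ≈ 0.72654, so f ≈ 14.5485 / 1.45309 ≈ 10.0121 mm.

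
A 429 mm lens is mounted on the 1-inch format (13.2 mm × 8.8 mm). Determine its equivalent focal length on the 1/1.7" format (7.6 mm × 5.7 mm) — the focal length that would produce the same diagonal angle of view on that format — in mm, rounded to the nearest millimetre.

257 mm

Sensor diagonal = √(13.2² + 8.8²) = √251.6800 ≈ 15.8644 mm.
Sensor diagonal = √(7.6² + 5.7²) = √90.2500 ≈ 9.5000 mm.
Equal angle of view means equal diagonal/f ratio, so f₂ = f₁ · (diagonal₂/diagonal₁) = 429 × 9.5000/15.8644.
f₂ = 429 × 0.59882 ≈ 256.896 mm.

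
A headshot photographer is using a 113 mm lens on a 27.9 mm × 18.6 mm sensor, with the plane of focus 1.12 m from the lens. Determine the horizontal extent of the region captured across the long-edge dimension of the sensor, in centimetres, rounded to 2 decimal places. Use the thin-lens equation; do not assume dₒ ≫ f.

dₒ: 1.12 m = 1120 mm.
Similar triangles through the lens centre give W/dₒ = w/dᵢ; with 1/f = 1/dₒ + 1/dᵢ this gives W = w·(dₒ − f)/f.
W = 27.9 mm × (1120 − 113) / 113 = 27.9 × 8.9115 ≈ 248.631 mm = 24.8631 cm.

24.86 cm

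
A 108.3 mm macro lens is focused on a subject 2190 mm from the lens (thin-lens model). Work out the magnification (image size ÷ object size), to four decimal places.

Thin lens: 1/f = 1/dₒ + 1/dᵢ → 1/dᵢ = 1/108.3 − 1/2190 = 0.0087770 mm⁻¹, so dᵢ ≈ 113.9343 mm.
Magnification m = dᵢ/dₒ = 113.9343/2190 ≈ 0.05202.

0.0520×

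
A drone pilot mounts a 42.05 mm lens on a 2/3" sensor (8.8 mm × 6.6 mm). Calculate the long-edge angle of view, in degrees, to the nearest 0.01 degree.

Angle of view α = 2·arctan(w/2f) with w = 8.8 mm and f = 42.05 mm.
w/2f = 0.10464; arctan(0.10464) ≈ 5.9735°, so α ≈ 11.9471°.

11.95°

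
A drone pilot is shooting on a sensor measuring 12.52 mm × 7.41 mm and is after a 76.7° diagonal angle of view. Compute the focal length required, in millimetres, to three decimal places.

Sensor diagonal = √(12.52² + 7.41²) = √211.6585 ≈ 14.5485 mm.
From α = 2·arctan(d/2f) we get f = d / (2·tan(α/2)).
With d = 14.5485 mm and α/2 = 38.35°, tan(α/2) ≈ 0.79117, so f ≈ 14.5485 / 1.58234 ≈ 9.1943 mm.

9.194 mm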